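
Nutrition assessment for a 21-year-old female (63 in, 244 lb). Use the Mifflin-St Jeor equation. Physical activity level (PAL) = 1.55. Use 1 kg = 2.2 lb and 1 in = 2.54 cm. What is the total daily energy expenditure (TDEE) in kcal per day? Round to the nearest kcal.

2857 kcal per day

Convert to metric: weight = 244 ÷ 2.2 = 110.9091 kg; height = 63 × 2.54 = 160.02 cm.
Mifflin-St Jeor (female): BMR = 10(110.9091) + 6.25(160.02) − 5(21) − 161 = 1109.0909 + 1000.125 − 105 − 161 = 1843.2159 kcal/day.
TEE = BMR × activity factor = 1843.2159 × 1.55 = 2856.9847 kcal/day.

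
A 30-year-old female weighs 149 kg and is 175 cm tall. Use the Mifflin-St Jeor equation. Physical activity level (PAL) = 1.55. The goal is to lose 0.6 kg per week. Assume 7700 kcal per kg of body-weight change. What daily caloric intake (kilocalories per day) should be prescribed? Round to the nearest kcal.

2863 kilocalories per day

Mifflin-St Jeor (female): BMR = 10(149) + 6.25(175) − 5(30) − 161 = 1490 + 1093.75 − 150 − 161 = 2272.75 kcal/day.
TEE = 2272.75 × 1.55 = 3522.7625 kcal/day.
Required daily deficit = 0.6 × 7700 ÷ 7 = 660 kcal/day.
Target intake = 3522.7625 − 660 = 2862.7625 kcal/day.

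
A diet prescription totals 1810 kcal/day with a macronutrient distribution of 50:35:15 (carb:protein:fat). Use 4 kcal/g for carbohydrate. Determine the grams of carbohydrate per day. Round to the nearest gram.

Carbohydrate energy = 50% × 1810 = 905 kcal.
At 4 kcal/g: 905 ÷ 4 = 226.25 g.

226 g/day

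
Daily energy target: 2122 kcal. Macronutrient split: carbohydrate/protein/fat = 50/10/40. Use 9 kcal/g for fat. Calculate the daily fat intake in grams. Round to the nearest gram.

94 g/day

Fat energy = 40% × 2122 = 848.8 kcal.
At 9 kcal/g: 848.8 ÷ 9 = 94.3111 g.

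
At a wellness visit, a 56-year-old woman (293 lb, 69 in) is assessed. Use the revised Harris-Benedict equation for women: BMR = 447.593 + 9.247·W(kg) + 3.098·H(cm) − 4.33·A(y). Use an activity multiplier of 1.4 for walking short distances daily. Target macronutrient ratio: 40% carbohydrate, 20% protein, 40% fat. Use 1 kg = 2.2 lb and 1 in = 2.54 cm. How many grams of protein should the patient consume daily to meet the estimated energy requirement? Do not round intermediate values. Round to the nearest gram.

Convert to metric: weight = 293 ÷ 2.2 = 133.1818 kg; height = 69 × 2.54 = 175.26 cm.
Harris-Benedict: BMR = 447.593 + 9.247(133.1818) + 3.098(175.26) − 4.33(56) = 1979.6008 kcal/day.
TEE = 1979.6008 × 1.4 = 2771.4411 kcal/day.
Protein energy = 20% × 2771.4411 = 554.2882 kcal.
Protein = 554.2882 ÷ 4 kcal/g = 138.5721 g.

139 g/day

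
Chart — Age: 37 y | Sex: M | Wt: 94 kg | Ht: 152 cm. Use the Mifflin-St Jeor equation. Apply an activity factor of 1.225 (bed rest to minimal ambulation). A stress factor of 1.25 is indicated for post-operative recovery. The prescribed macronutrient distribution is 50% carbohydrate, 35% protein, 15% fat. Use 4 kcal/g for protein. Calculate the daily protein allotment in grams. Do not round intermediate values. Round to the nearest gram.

229 g/day

Mifflin-St Jeor (male): BMR = 10(94) + 6.25(152) − 5(37) + 5 = 940 + 950 − 185 + 5 = 1710 kcal/day.
TEE = 1710 × 1.225 = 2094.75 kcal/day.
With stress factor 1.25: 2094.75 × 1.25 = 2618.4375 kcal/day.
Protein energy = 35% × 2618.4375 = 916.4531 kcal.
Protein = 916.4531 ÷ 4 kcal/g = 229.1133 g.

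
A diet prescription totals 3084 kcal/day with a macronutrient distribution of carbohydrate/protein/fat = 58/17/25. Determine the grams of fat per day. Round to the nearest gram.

Fat energy = 25% × 3084 = 771 kcal.
At 9 kcal/g: 771 ÷ 9 = 85.6667 g.

86 g/day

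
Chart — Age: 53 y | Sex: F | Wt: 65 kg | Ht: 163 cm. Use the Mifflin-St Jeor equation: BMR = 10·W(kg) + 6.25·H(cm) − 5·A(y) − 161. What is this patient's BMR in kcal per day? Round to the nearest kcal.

1243 kcal per day

Mifflin-St Jeor (female): BMR = 10(65) + 6.25(163) − 5(53) − 161 = 650 + 1018.75 − 265 − 161 = 1242.75 kcal/day.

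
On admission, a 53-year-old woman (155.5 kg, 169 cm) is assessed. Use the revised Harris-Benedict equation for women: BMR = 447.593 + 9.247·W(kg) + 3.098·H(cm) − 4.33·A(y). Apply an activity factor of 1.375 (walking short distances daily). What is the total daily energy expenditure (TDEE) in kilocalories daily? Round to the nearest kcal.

Harris-Benedict: BMR = 447.593 + 9.247(155.5) + 3.098(169) − 4.33(53) = 2179.5735 kcal/day.
TEE = BMR × activity factor = 2179.5735 × 1.375 = 2996.9136 kcal/day.

2997 kilocalories daily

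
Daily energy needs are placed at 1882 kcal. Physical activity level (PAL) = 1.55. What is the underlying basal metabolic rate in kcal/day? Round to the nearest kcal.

1214 kcal/day

BMR = TEE ÷ activity factor = 1882 ÷ 1.55 = 1214.1935 kcal/day.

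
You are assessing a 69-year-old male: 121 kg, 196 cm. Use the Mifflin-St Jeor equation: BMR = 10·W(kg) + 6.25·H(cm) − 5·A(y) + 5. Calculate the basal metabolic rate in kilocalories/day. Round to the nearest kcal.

Mifflin-St Jeor (male): BMR = 10(121) + 6.25(196) − 5(69) + 5 = 1210 + 1225 − 345 + 5 = 2095 kcal/day.

2095 kilocalories/day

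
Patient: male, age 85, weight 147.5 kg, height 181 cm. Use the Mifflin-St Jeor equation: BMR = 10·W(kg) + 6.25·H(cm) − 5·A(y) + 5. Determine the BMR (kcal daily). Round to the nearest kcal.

Mifflin-St Jeor (male): BMR = 10(147.5) + 6.25(181) − 5(85) + 5 = 1475 + 1131.25 − 425 + 5 = 2186.25 kcal/day.

2186 kcal daily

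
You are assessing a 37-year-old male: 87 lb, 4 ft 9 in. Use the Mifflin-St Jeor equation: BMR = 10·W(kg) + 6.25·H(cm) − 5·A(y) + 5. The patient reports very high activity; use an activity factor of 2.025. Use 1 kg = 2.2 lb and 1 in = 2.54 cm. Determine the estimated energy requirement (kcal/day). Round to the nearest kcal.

Convert to metric: weight = 87 ÷ 2.2 = 39.5455 kg; height = (4×12 + 9) × 2.54 = 57 × 2.54 = 144.78 cm.
Mifflin-St Jeor (male): BMR = 10(39.5455) + 6.25(144.78) − 5(37) + 5 = 395.4545 + 904.875 − 185 + 5 = 1120.3295 kcal/day.
TEE = BMR × activity factor = 1120.3295 × 2.025 = 2268.6673 kcal/day.

2269 kcal/day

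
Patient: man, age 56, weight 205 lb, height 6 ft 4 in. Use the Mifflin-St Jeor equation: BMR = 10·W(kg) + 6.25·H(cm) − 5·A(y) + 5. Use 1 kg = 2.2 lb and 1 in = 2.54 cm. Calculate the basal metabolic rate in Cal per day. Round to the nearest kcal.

Convert to metric: weight = 205 ÷ 2.2 = 93.1818 kg; height = (6×12 + 4) × 2.54 = 76 × 2.54 = 193.04 cm.
Mifflin-St Jeor (male): BMR = 10(93.1818) + 6.25(193.04) − 5(56) + 5 = 931.8182 + 1206.5 − 280 + 5 = 1863.3182 kcal/day.

1863 Cal per day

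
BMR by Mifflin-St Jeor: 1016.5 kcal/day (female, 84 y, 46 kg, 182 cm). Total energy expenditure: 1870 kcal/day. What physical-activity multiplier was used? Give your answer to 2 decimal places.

1.84

Activity factor = TEE ÷ BMR = 1870 ÷ 1016.5 = 1.84.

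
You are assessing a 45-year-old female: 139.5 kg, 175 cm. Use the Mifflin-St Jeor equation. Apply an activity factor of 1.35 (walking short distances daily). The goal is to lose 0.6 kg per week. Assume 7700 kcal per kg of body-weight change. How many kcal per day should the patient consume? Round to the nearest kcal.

Mifflin-St Jeor (female): BMR = 10(139.5) + 6.25(175) − 5(45) − 161 = 1395 + 1093.75 − 225 − 161 = 2102.75 kcal/day.
TEE = 2102.75 × 1.35 = 2838.7125 kcal/day.
Required daily deficit = 0.6 × 7700 ÷ 7 = 660 kcal/day.
Target intake = 2838.7125 − 660 = 2178.7125 kcal/day.

2179 kcal per day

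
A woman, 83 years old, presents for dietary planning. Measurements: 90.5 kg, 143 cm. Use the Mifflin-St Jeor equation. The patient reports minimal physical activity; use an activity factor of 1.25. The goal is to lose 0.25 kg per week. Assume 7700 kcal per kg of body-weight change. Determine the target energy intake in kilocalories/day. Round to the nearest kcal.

1253 kilocalories/day

Mifflin-St Jeor (female): BMR = 10(90.5) + 6.25(143) − 5(83) − 161 = 905 + 893.75 − 415 − 161 = 1222.75 kcal/day.
TEE = 1222.75 × 1.25 = 1528.4375 kcal/day.
Required daily deficit = 0.25 × 7700 ÷ 7 = 275 kcal/day.
Target intake = 1528.4375 − 275 = 1253.4375 kcal/day.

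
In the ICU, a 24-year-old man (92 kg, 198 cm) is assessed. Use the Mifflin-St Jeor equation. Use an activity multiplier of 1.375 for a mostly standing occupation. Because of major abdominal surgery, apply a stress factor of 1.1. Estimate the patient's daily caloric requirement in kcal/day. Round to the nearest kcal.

3089 kcal/day

Mifflin-St Jeor (male): BMR = 10(92) + 6.25(198) − 5(24) + 5 = 920 + 1237.5 − 120 + 5 = 2042.5 kcal/day.
TEE = BMR × activity factor = 2042.5 × 1.375 = 2808.4375 kcal/day.
Apply stress factor: 2808.4375 × 1.1 = 3089.2813 kcal/day.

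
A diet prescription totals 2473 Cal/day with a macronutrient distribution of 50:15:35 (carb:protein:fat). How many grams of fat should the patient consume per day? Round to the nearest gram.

Fat energy = 35% × 2473 = 865.55 kcal.
At 9 kcal/g: 865.55 ÷ 9 = 96.1722 g.

96 g/day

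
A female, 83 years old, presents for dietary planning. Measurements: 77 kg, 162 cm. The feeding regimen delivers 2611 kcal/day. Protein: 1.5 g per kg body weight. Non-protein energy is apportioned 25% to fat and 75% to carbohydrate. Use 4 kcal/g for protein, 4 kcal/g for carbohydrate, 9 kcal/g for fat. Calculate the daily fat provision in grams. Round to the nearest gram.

60 g/day

Protein = 1.5 × 77 = 115.5 g → 115.5 × 4 = 462 kcal.
Non-protein calories = 2611 − 462 = 2149 kcal.
Fat: 25% × 2149 = 537.25 kcal; carbohydrate: 1611.75 kcal.
Fat: 537.25 kcal ÷ 9 kcal/g = 59.6944 g.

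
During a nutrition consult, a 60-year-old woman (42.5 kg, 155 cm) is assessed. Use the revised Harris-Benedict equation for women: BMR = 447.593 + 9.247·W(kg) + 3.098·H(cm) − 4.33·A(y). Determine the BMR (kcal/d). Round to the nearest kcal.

Harris-Benedict: BMR = 447.593 + 9.247(42.5) + 3.098(155) − 4.33(60) = 1060.9805 kcal/day.

1061 kcal/d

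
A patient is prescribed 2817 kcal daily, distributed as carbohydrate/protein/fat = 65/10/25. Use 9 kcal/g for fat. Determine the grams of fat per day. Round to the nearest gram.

Fat energy = 25% × 2817 = 704.25 kcal.
At 9 kcal/g: 704.25 ÷ 9 = 78.25 g.

78 g/day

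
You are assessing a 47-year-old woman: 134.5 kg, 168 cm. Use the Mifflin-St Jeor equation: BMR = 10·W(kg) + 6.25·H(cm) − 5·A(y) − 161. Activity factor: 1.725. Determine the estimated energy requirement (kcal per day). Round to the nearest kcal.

3448 kcal per day

Mifflin-St Jeor (female): BMR = 10(134.5) + 6.25(168) − 5(47) − 161 = 1345 + 1050 − 235 − 161 = 1999 kcal/day.
TEE = BMR × activity factor = 1999 × 1.725 = 3448.275 kcal/day.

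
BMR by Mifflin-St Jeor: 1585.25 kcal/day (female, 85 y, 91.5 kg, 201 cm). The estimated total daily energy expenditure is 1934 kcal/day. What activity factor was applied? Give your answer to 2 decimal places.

1.22

Activity factor = TEE ÷ BMR = 1934 ÷ 1585.25 = 1.22.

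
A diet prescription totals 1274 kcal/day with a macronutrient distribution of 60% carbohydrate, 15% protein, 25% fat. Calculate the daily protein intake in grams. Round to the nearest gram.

48 g/day

Protein energy = 15% × 1274 = 191.1 kcal.
At 4 kcal/g: 191.1 ÷ 4 = 47.775 g.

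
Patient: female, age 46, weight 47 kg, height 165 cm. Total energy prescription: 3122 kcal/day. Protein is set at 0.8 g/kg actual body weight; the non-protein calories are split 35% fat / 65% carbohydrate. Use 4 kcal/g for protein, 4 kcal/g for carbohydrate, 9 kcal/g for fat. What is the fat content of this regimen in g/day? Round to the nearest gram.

116 g/day

Protein = 0.8 × 47 = 37.6 g → 37.6 × 4 = 150.4 kcal.
Non-protein calories = 3122 − 150.4 = 2971.6 kcal.
Fat: 35% × 2971.6 = 1040.06 kcal; carbohydrate: 1931.54 kcal.
Fat: 1040.06 kcal ÷ 9 kcal/g = 115.5622 g.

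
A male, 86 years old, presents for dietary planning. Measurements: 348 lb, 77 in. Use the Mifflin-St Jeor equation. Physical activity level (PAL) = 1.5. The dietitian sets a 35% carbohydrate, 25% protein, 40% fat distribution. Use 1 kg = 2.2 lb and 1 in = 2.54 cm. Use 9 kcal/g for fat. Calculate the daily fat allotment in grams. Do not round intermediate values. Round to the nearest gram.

159 g/day

Convert to metric: weight = 348 ÷ 2.2 = 158.1818 kg; height = 77 × 2.54 = 195.58 cm.
Mifflin-St Jeor (male): BMR = 10(158.1818) + 6.25(195.58) − 5(86) + 5 = 1581.8182 + 1222.375 − 430 + 5 = 2379.1932 kcal/day.
TEE = 2379.1932 × 1.5 = 3568.7898 kcal/day.
Fat energy = 40% × 3568.7898 = 1427.5159 kcal.
Fat = 1427.5159 ÷ 9 kcal/g = 158.6129 g.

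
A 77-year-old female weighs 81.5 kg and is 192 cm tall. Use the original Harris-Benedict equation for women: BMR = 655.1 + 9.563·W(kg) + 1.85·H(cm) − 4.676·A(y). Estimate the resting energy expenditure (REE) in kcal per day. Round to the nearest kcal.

Harris-Benedict: BMR = 655.1 + 9.563(81.5) + 1.85(192) − 4.676(77) = 1429.6325 kcal/day.

1430 kcal per day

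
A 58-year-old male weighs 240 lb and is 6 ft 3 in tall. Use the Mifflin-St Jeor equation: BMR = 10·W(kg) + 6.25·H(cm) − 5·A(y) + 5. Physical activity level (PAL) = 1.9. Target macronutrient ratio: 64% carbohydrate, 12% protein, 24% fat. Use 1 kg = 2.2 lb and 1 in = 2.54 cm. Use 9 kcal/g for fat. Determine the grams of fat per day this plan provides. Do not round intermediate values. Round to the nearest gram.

Convert to metric: weight = 240 ÷ 2.2 = 109.0909 kg; height = (6×12 + 3) × 2.54 = 75 × 2.54 = 190.5 cm.
Mifflin-St Jeor (male): BMR = 10(109.0909) + 6.25(190.5) − 5(58) + 5 = 1090.9091 + 1190.625 − 290 + 5 = 1996.5341 kcal/day.
TEE = 1996.5341 × 1.9 = 3793.4148 kcal/day.
Fat energy = 24% × 3793.4148 = 910.4195 kcal.
Fat = 910.4195 ÷ 9 kcal/g = 101.1577 g.

101 g/day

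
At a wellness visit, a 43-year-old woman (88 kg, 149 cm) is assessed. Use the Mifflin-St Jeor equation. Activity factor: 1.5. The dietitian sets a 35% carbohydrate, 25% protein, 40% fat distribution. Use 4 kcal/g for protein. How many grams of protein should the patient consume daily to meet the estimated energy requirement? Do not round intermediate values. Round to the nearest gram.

135 g/day

Mifflin-St Jeor (female): BMR = 10(88) + 6.25(149) − 5(43) − 161 = 880 + 931.25 − 215 − 161 = 1435.25 kcal/day.
TEE = 1435.25 × 1.5 = 2152.875 kcal/day.
Protein energy = 25% × 2152.875 = 538.2188 kcal.
Protein = 538.2188 ÷ 4 kcal/g = 134.5547 g.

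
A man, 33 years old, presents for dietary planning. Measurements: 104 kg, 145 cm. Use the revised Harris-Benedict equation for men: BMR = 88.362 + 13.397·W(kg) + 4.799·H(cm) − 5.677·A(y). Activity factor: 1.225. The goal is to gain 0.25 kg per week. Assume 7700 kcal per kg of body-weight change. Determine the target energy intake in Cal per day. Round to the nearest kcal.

2713 Cal per day

Harris-Benedict: BMR = 88.362 + 13.397(104) + 4.799(145) − 5.677(33) = 1990.164 kcal/day.
TEE = 1990.164 × 1.225 = 2437.9509 kcal/day.
Required daily surplus = 0.25 × 7700 ÷ 7 = 275 kcal/day.
Target intake = 2437.9509 + 275 = 2712.9509 kcal/day.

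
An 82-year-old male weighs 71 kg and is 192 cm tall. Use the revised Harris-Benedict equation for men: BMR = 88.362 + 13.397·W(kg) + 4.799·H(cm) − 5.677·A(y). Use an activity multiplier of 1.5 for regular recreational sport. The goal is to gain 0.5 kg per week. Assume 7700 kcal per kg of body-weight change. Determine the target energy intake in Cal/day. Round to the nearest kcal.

2793 Cal/day

Harris-Benedict: BMR = 88.362 + 13.397(71) + 4.799(192) − 5.677(82) = 1495.443 kcal/day.
TEE = 1495.443 × 1.5 = 2243.1645 kcal/day.
Required daily surplus = 0.5 × 7700 ÷ 7 = 550 kcal/day.
Target intake = 2243.1645 + 550 = 2793.1645 kcal/day.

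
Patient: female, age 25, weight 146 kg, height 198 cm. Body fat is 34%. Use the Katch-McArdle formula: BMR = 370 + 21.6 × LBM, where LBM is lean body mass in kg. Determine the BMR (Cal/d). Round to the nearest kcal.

LBM = 146 × (1 − 0.34) = 96.36 kg. Katch-McArdle: BMR = 370 + 21.6 × 96.36 = 2451.376 kcal/day.

2451 Cal/d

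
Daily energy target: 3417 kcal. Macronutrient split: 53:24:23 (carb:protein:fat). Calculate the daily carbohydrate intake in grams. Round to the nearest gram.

Carbohydrate energy = 53% × 3417 = 1811.01 kcal.
At 4 kcal/g: 1811.01 ÷ 4 = 452.7525 g.

453 g/day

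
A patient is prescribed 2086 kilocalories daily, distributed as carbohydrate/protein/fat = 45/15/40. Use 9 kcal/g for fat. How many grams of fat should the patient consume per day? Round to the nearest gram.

Fat energy = 40% × 2086 = 834.4 kcal.
At 9 kcal/g: 834.4 ÷ 9 = 92.7111 g.

93 g/day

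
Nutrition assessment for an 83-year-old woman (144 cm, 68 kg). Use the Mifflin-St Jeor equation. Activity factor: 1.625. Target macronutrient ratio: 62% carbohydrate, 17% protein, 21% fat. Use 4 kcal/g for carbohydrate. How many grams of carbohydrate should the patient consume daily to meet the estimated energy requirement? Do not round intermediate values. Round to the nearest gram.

253 g/day

Mifflin-St Jeor (female): BMR = 10(68) + 6.25(144) − 5(83) − 161 = 680 + 900 − 415 − 161 = 1004 kcal/day.
TEE = 1004 × 1.625 = 1631.5 kcal/day.
Carbohydrate energy = 62% × 1631.5 = 1011.53 kcal.
Carbohydrate = 1011.53 ÷ 4 kcal/g = 252.8825 g.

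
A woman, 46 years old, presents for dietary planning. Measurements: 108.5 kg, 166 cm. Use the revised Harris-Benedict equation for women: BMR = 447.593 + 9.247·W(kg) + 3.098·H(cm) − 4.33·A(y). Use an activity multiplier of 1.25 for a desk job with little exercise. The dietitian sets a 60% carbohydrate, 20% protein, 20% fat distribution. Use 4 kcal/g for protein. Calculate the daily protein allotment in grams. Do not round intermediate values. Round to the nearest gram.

110 g/day

Harris-Benedict: BMR = 447.593 + 9.247(108.5) + 3.098(166) − 4.33(46) = 1765.9805 kcal/day.
TEE = 1765.9805 × 1.25 = 2207.4756 kcal/day.
Protein energy = 20% × 2207.4756 = 441.4951 kcal.
Protein = 441.4951 ÷ 4 kcal/g = 110.3738 g.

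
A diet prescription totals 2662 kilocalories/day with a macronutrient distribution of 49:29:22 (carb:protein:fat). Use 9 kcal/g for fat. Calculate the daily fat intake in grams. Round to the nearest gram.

Fat energy = 22% × 2662 = 585.64 kcal.
At 9 kcal/g: 585.64 ÷ 9 = 65.0711 g.

65 g/day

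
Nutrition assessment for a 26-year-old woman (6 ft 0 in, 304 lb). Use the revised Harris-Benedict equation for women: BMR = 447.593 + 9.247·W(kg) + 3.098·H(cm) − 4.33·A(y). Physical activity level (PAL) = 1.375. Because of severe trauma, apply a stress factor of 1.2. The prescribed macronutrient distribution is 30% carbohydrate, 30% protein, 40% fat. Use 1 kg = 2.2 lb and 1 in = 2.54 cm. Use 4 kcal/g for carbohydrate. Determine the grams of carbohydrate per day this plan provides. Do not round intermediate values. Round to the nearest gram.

270 g/day

Convert to metric: weight = 304 ÷ 2.2 = 138.1818 kg; height = (6×12 + 0) × 2.54 = 72 × 2.54 = 182.88 cm.
Harris-Benedict: BMR = 447.593 + 9.247(138.1818) + 3.098(182.88) − 4.33(26) = 2179.3425 kcal/day.
TEE = 2179.3425 × 1.375 = 2996.596 kcal/day.
With stress factor 1.2: 2996.596 × 1.2 = 3595.9151 kcal/day.
Carbohydrate energy = 30% × 3595.9151 = 1078.7745 kcal.
Carbohydrate = 1078.7745 ÷ 4 kcal/g = 269.6936 g.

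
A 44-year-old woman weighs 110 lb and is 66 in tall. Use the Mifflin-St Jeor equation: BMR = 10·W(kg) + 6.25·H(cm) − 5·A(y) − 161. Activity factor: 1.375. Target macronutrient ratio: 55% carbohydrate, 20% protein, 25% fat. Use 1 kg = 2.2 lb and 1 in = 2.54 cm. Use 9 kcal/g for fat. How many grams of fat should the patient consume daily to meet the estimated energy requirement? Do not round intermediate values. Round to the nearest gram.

Convert to metric: weight = 110 ÷ 2.2 = 50 kg; height = 66 × 2.54 = 167.64 cm.
Mifflin-St Jeor (female): BMR = 10(50) + 6.25(167.64) − 5(44) − 161 = 500 + 1047.75 − 220 − 161 = 1166.75 kcal/day.
TEE = 1166.75 × 1.375 = 1604.2813 kcal/day.
Fat energy = 25% × 1604.2813 = 401.0703 kcal.
Fat = 401.0703 ÷ 9 kcal/g = 44.5634 g.

45 g/day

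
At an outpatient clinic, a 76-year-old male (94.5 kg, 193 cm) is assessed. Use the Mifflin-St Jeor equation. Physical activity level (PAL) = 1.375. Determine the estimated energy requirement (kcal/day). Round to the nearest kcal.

Mifflin-St Jeor (male): BMR = 10(94.5) + 6.25(193) − 5(76) + 5 = 945 + 1206.25 − 380 + 5 = 1776.25 kcal/day.
TEE = BMR × activity factor = 1776.25 × 1.375 = 2442.3438 kcal/day.

2442 kcal/day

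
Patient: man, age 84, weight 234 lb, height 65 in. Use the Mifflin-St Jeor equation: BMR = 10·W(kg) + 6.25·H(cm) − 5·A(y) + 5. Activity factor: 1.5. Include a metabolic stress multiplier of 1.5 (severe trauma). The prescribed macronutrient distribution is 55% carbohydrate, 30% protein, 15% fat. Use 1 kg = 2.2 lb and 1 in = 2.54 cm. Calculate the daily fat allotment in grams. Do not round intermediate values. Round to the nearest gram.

Convert to metric: weight = 234 ÷ 2.2 = 106.3636 kg; height = 65 × 2.54 = 165.1 cm.
Mifflin-St Jeor (male): BMR = 10(106.3636) + 6.25(165.1) − 5(84) + 5 = 1063.6364 + 1031.875 − 420 + 5 = 1680.5114 kcal/day.
TEE = 1680.5114 × 1.5 = 2520.767 kcal/day.
With stress factor 1.5: 2520.767 × 1.5 = 3781.1506 kcal/day.
Fat energy = 15% × 3781.1506 = 567.1726 kcal.
Fat = 567.1726 ÷ 9 kcal/g = 63.0192 g.

63 g/day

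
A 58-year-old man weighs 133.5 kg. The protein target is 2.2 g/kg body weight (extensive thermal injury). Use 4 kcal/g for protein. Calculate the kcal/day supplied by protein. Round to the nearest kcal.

Protein = 2.2 g/kg × 133.5 kg = 293.7 g/day.
Protein energy = 293.7 g × 4 kcal/g = 1174.8 kcal/day.

1175 kcal/day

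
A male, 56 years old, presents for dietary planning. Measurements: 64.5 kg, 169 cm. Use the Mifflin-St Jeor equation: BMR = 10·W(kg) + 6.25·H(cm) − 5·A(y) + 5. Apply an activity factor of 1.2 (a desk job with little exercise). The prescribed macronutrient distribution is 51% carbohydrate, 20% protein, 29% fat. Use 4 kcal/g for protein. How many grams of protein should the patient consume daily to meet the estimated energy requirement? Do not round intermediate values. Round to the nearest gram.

86 g/day

Mifflin-St Jeor (male): BMR = 10(64.5) + 6.25(169) − 5(56) + 5 = 645 + 1056.25 − 280 + 5 = 1426.25 kcal/day.
TEE = 1426.25 × 1.2 = 1711.5 kcal/day.
Protein energy = 20% × 1711.5 = 342.3 kcal.
Protein = 342.3 ÷ 4 kcal/g = 85.575 g.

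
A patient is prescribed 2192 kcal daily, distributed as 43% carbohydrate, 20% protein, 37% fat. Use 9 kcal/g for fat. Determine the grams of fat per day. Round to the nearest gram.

90 g/day

Fat energy = 37% × 2192 = 811.04 kcal.
At 9 kcal/g: 811.04 ÷ 9 = 90.1156 g.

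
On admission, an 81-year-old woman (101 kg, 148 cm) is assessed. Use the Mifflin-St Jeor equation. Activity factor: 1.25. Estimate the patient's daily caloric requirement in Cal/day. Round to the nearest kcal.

1711 Cal/day

Mifflin-St Jeor (female): BMR = 10(101) + 6.25(148) − 5(81) − 161 = 1010 + 925 − 405 − 161 = 1369 kcal/day.
TEE = BMR × activity factor = 1369 × 1.25 = 1711.25 kcal/day.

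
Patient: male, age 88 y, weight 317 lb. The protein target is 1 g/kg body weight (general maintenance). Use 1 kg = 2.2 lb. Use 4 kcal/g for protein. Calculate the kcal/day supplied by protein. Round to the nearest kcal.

Weight in kg = 317 ÷ 2.2 = 144.0909 kg.
Protein = 1 g/kg × 144.0909 kg = 144.0909 g/day.
Protein energy = 144.0909 g × 4 kcal/g = 576.3636 kcal/day.

576 kcal/day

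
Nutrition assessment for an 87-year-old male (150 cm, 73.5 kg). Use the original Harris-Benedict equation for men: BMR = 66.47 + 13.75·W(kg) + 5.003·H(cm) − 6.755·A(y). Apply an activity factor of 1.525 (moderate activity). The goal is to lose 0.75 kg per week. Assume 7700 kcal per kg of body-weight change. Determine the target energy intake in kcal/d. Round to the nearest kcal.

1066 kcal/d

Harris-Benedict: BMR = 66.47 + 13.75(73.5) + 5.003(150) − 6.755(87) = 1239.86 kcal/day.
TEE = 1239.86 × 1.525 = 1890.7865 kcal/day.
Required daily deficit = 0.75 × 7700 ÷ 7 = 825 kcal/day.
Target intake = 1890.7865 − 825 = 1065.7865 kcal/day.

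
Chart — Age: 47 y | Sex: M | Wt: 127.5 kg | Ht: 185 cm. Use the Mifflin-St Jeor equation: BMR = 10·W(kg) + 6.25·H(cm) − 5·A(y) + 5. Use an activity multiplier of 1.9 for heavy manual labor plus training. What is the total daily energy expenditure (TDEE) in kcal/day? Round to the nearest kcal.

Mifflin-St Jeor (male): BMR = 10(127.5) + 6.25(185) − 5(47) + 5 = 1275 + 1156.25 − 235 + 5 = 2201.25 kcal/day.
TEE = BMR × activity factor = 2201.25 × 1.9 = 4182.375 kcal/day.

4182 kcal/day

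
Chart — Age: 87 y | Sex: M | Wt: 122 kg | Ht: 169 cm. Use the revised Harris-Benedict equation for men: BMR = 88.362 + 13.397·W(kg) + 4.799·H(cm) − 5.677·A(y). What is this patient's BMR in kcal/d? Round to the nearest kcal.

2040 kcal/d

Harris-Benedict: BMR = 88.362 + 13.397(122) + 4.799(169) − 5.677(87) = 2039.928 kcal/day.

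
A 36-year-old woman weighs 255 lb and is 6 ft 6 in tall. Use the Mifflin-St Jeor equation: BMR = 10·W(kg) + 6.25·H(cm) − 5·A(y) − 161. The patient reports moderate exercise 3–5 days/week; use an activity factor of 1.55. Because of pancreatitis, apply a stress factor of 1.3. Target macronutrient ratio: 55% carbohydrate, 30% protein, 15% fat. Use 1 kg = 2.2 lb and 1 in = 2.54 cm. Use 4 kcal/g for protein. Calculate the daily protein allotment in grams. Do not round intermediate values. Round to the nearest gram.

Convert to metric: weight = 255 ÷ 2.2 = 115.9091 kg; height = (6×12 + 6) × 2.54 = 78 × 2.54 = 198.12 cm.
Mifflin-St Jeor (female): BMR = 10(115.9091) + 6.25(198.12) − 5(36) − 161 = 1159.0909 + 1238.25 − 180 − 161 = 2056.3409 kcal/day.
TEE = 2056.3409 × 1.55 = 3187.3284 kcal/day.
With stress factor 1.3: 3187.3284 × 1.3 = 4143.5269 kcal/day.
Protein energy = 30% × 4143.5269 = 1243.0581 kcal.
Protein = 1243.0581 ÷ 4 kcal/g = 310.7645 g.

311 g/day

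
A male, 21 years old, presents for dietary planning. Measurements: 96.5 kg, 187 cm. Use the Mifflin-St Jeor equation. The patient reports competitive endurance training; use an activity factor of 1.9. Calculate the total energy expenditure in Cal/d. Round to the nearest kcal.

Mifflin-St Jeor (male): BMR = 10(96.5) + 6.25(187) − 5(21) + 5 = 965 + 1168.75 − 105 + 5 = 2033.75 kcal/day.
TEE = BMR × activity factor = 2033.75 × 1.9 = 3864.125 kcal/day.

3864 Cal/d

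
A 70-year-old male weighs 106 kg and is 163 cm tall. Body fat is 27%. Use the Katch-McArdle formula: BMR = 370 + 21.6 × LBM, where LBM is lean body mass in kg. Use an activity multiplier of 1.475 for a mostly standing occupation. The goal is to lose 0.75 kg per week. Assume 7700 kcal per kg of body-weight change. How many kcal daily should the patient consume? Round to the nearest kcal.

LBM = 106 × (1 − 0.27) = 77.38 kg. Katch-McArdle: BMR = 370 + 21.6 × 77.38 = 2041.408 kcal/day.
TEE = 2041.408 × 1.475 = 3011.0768 kcal/day.
Required daily deficit = 0.75 × 7700 ÷ 7 = 825 kcal/day.
Target intake = 3011.0768 − 825 = 2186.0768 kcal/day.

2186 kcal daily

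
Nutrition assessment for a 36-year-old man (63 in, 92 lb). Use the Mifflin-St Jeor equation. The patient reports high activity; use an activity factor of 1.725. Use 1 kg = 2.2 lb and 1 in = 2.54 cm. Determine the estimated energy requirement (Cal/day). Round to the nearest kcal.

2145 Cal/day

Convert to metric: weight = 92 ÷ 2.2 = 41.8182 kg; height = 63 × 2.54 = 160.02 cm.
Mifflin-St Jeor (male): BMR = 10(41.8182) + 6.25(160.02) − 5(36) + 5 = 418.1818 + 1000.125 − 180 + 5 = 1243.3068 kcal/day.
TEE = BMR × activity factor = 1243.3068 × 1.725 = 2144.7043 kcal/day.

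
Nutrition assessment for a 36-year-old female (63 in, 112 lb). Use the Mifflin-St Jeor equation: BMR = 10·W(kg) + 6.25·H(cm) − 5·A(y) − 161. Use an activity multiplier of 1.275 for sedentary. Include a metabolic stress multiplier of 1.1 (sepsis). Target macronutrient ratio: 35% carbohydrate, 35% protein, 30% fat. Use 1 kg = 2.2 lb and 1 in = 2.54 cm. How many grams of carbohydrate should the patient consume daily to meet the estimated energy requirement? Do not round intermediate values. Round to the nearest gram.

Convert to metric: weight = 112 ÷ 2.2 = 50.9091 kg; height = 63 × 2.54 = 160.02 cm.
Mifflin-St Jeor (female): BMR = 10(50.9091) + 6.25(160.02) − 5(36) − 161 = 509.0909 + 1000.125 − 180 − 161 = 1168.2159 kcal/day.
TEE = 1168.2159 × 1.275 = 1489.4753 kcal/day.
With stress factor 1.1: 1489.4753 × 1.1 = 1638.4228 kcal/day.
Carbohydrate energy = 35% × 1638.4228 = 573.448 kcal.
Carbohydrate = 573.448 ÷ 4 kcal/g = 143.362 g.

143 g/day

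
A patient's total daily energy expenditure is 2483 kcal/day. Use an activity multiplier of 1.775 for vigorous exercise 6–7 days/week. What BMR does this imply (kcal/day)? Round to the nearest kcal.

1399 kcal/day

BMR = TEE ÷ activity factor = 2483 ÷ 1.775 = 1398.8732 kcal/day.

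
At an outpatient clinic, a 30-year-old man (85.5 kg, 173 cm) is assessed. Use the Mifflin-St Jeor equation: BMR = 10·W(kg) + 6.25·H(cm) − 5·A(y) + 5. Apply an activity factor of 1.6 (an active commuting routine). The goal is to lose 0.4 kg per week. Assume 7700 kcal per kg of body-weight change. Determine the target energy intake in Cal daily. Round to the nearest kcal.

2426 Cal daily

Mifflin-St Jeor (male): BMR = 10(85.5) + 6.25(173) − 5(30) + 5 = 855 + 1081.25 − 150 + 5 = 1791.25 kcal/day.
TEE = 1791.25 × 1.6 = 2866 kcal/day.
Required daily deficit = 0.4 × 7700 ÷ 7 = 440 kcal/day.
Target intake = 2866 − 440 = 2426 kcal/day.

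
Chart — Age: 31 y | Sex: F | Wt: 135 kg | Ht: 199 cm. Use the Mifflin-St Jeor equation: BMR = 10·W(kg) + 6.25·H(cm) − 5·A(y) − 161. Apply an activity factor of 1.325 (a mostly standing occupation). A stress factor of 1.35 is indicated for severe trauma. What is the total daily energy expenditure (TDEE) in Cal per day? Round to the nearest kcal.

4074 Cal per day

Mifflin-St Jeor (female): BMR = 10(135) + 6.25(199) − 5(31) − 161 = 1350 + 1243.75 − 155 − 161 = 2277.75 kcal/day.
TEE = BMR × activity factor = 2277.75 × 1.325 = 3018.0188 kcal/day.
Apply stress factor: 3018.0188 × 1.35 = 4074.3253 kcal/day.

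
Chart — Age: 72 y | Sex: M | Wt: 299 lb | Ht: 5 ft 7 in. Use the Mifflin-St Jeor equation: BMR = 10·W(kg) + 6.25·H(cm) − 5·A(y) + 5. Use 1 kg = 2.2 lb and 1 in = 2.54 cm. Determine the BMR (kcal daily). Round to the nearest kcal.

2068 kcal daily

Convert to metric: weight = 299 ÷ 2.2 = 135.9091 kg; height = (5×12 + 7) × 2.54 = 67 × 2.54 = 170.18 cm.
Mifflin-St Jeor (male): BMR = 10(135.9091) + 6.25(170.18) − 5(72) + 5 = 1359.0909 + 1063.625 − 360 + 5 = 2067.7159 kcal/day.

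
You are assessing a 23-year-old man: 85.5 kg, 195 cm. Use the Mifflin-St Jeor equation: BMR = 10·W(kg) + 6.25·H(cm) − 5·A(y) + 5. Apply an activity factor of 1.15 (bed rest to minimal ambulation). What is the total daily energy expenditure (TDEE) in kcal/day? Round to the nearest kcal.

Mifflin-St Jeor (male): BMR = 10(85.5) + 6.25(195) − 5(23) + 5 = 855 + 1218.75 − 115 + 5 = 1963.75 kcal/day.
TEE = BMR × activity factor = 1963.75 × 1.15 = 2258.3125 kcal/day.

2258 kcal/day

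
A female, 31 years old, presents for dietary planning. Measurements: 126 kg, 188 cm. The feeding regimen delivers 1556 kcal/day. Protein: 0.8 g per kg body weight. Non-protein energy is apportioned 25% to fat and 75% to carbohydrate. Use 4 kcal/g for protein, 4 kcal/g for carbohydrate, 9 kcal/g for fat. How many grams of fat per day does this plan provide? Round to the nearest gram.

32 g/day

Protein = 0.8 × 126 = 100.8 g → 100.8 × 4 = 403.2 kcal.
Non-protein calories = 1556 − 403.2 = 1152.8 kcal.
Fat: 25% × 1152.8 = 288.2 kcal; carbohydrate: 864.6 kcal.
Fat: 288.2 kcal ÷ 9 kcal/g = 32.0222 g.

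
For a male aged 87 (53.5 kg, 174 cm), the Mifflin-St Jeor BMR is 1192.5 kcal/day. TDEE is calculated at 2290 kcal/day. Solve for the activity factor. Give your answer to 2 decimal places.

1.92

Activity factor = TEE ÷ BMR = 2290 ÷ 1192.5 = 1.92.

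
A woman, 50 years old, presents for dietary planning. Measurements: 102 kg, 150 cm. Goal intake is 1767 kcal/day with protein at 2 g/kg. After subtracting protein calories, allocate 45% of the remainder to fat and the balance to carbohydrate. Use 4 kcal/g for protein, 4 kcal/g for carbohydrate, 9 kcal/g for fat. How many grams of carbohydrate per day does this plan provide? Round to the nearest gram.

Protein = 2 × 102 = 204 g → 204 × 4 = 816 kcal.
Non-protein calories = 1767 − 816 = 951 kcal.
Fat: 45% × 951 = 427.95 kcal; carbohydrate: 523.05 kcal.
Carbohydrate: 523.05 kcal ÷ 4 kcal/g = 130.7625 g.

131 g/day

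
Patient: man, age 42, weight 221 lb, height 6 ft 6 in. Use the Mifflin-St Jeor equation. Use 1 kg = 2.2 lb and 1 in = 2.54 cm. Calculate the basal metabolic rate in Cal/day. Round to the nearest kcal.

Convert to metric: weight = 221 ÷ 2.2 = 100.4545 kg; height = (6×12 + 6) × 2.54 = 78 × 2.54 = 198.12 cm.
Mifflin-St Jeor (male): BMR = 10(100.4545) + 6.25(198.12) − 5(42) + 5 = 1004.5455 + 1238.25 − 210 + 5 = 2037.7955 kcal/day.

2038 Cal/day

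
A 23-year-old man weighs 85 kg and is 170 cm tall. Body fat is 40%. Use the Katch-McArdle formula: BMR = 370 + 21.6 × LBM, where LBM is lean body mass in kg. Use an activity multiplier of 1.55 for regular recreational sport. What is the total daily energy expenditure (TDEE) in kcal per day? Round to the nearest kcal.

2281 kcal per day

LBM = 85 × (1 − 0.4) = 51 kg. Katch-McArdle: BMR = 370 + 21.6 × 51 = 1471.6 kcal/day.
TEE = BMR × activity factor = 1471.6 × 1.55 = 2280.98 kcal/day.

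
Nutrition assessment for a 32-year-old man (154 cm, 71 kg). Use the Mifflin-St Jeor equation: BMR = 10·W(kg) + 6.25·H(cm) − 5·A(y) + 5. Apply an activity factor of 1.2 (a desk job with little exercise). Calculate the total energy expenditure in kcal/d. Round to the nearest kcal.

Mifflin-St Jeor (male): BMR = 10(71) + 6.25(154) − 5(32) + 5 = 710 + 962.5 − 160 + 5 = 1517.5 kcal/day.
TEE = BMR × activity factor = 1517.5 × 1.2 = 1821 kcal/day.

1821 kcal/d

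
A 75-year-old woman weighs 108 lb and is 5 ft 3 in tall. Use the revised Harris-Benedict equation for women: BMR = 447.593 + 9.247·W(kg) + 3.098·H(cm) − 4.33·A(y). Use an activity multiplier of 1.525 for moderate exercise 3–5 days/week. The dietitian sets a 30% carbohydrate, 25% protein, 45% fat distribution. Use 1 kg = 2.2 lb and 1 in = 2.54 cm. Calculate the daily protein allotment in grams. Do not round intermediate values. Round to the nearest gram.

102 g/day

Convert to metric: weight = 108 ÷ 2.2 = 49.0909 kg; height = (5×12 + 3) × 2.54 = 63 × 2.54 = 160.02 cm.
Harris-Benedict: BMR = 447.593 + 9.247(49.0909) + 3.098(160.02) − 4.33(75) = 1072.5286 kcal/day.
TEE = 1072.5286 × 1.525 = 1635.6061 kcal/day.
Protein energy = 25% × 1635.6061 = 408.9015 kcal.
Protein = 408.9015 ÷ 4 kcal/g = 102.2254 g.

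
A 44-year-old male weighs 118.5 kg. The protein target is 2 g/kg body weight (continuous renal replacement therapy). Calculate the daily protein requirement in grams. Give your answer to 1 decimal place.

237.0 g/day

Protein = 2 g/kg × 118.5 kg = 237 g/day.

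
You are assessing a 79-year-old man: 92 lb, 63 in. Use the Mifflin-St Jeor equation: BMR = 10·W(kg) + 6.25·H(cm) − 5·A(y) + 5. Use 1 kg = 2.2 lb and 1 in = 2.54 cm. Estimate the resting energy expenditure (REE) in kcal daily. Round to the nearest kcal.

Convert to metric: weight = 92 ÷ 2.2 = 41.8182 kg; height = 63 × 2.54 = 160.02 cm.
Mifflin-St Jeor (male): BMR = 10(41.8182) + 6.25(160.02) − 5(79) + 5 = 418.1818 + 1000.125 − 395 + 5 = 1028.3068 kcal/day.

1028 kcal daily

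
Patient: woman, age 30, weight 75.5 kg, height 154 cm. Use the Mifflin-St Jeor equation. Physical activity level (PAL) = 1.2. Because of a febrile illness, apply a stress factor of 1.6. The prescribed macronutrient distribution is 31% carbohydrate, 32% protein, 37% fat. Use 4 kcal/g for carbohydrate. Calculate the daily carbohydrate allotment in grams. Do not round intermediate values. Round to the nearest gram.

209 g/day

Mifflin-St Jeor (female): BMR = 10(75.5) + 6.25(154) − 5(30) − 161 = 755 + 962.5 − 150 − 161 = 1406.5 kcal/day.
TEE = 1406.5 × 1.2 = 1687.8 kcal/day.
With stress factor 1.6: 1687.8 × 1.6 = 2700.48 kcal/day.
Carbohydrate energy = 31% × 2700.48 = 837.1488 kcal.
Carbohydrate = 837.1488 ÷ 4 kcal/g = 209.2872 g.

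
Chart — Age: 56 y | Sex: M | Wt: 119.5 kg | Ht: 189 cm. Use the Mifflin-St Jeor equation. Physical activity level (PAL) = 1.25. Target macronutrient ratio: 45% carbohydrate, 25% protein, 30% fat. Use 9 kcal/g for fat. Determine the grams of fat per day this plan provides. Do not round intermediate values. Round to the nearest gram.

88 g/day

Mifflin-St Jeor (male): BMR = 10(119.5) + 6.25(189) − 5(56) + 5 = 1195 + 1181.25 − 280 + 5 = 2101.25 kcal/day.
TEE = 2101.25 × 1.25 = 2626.5625 kcal/day.
Fat energy = 30% × 2626.5625 = 787.9688 kcal.
Fat = 787.9688 ÷ 9 kcal/g = 87.5521 g.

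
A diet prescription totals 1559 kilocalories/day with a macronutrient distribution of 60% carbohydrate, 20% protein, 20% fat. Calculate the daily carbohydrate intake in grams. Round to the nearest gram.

Carbohydrate energy = 60% × 1559 = 935.4 kcal.
At 4 kcal/g: 935.4 ÷ 4 = 233.85 g.

234 g/day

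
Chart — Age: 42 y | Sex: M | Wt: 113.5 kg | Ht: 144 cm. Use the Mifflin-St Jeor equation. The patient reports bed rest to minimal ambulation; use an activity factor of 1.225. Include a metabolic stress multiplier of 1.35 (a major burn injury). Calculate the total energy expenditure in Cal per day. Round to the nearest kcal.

3026 Cal per day

Mifflin-St Jeor (male): BMR = 10(113.5) + 6.25(144) − 5(42) + 5 = 1135 + 900 − 210 + 5 = 1830 kcal/day.
TEE = BMR × activity factor = 1830 × 1.225 = 2241.75 kcal/day.
Apply stress factor: 2241.75 × 1.35 = 3026.3625 kcal/day.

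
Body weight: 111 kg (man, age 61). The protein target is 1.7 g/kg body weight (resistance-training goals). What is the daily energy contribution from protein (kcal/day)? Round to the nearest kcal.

Protein = 1.7 g/kg × 111 kg = 188.7 g/day.
Protein energy = 188.7 g × 4 kcal/g = 754.8 kcal/day.

755 kcal/day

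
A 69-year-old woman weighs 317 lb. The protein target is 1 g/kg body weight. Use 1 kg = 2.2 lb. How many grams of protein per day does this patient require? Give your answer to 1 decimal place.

Weight in kg = 317 ÷ 2.2 = 144.0909 kg.
Protein = 1 g/kg × 144.0909 kg = 144.0909 g/day.

144.1 g/day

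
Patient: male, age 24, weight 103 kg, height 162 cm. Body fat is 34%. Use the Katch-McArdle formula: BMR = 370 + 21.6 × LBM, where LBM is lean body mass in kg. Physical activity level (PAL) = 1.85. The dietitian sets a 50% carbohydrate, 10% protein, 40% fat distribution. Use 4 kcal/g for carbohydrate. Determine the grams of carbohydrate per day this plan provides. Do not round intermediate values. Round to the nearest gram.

LBM = 103 × (1 − 0.34) = 67.98 kg. Katch-McArdle: BMR = 370 + 21.6 × 67.98 = 1838.368 kcal/day.
TEE = 1838.368 × 1.85 = 3400.9808 kcal/day.
Carbohydrate energy = 50% × 3400.9808 = 1700.4904 kcal.
Carbohydrate = 1700.4904 ÷ 4 kcal/g = 425.1226 g.

425 g/day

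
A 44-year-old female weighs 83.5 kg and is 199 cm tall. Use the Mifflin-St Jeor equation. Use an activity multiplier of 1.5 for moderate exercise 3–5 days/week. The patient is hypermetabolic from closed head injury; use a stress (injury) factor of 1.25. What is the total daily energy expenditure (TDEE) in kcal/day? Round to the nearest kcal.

3183 kcal/day

Mifflin-St Jeor (female): BMR = 10(83.5) + 6.25(199) − 5(44) − 161 = 835 + 1243.75 − 220 − 161 = 1697.75 kcal/day.
TEE = BMR × activity factor = 1697.75 × 1.5 = 2546.625 kcal/day.
Apply stress factor: 2546.625 × 1.25 = 3183.2813 kcal/day.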